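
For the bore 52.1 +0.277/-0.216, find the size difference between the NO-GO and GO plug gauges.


GO = nominal - lower_tol (smallest hole = maximum material condition)
GO = 52.1 - 0.216 = 51.884
NO-GO = nominal + upper_tol (largest hole = least material condition)
NO-GO = 52.1 + 0.277 = 52.377
spread = NO-GO - GO = 52.377 - 51.884 = 0.4930

0.4930


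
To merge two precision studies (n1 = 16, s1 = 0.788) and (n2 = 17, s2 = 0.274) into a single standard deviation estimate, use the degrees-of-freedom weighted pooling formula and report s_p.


s_p = sqrt(((n1-1)*s1^2 + (n2-1)*s2^2) / (n1+n2-2))
numerator = (16-1)*0.788^2 + (17-1)*0.274^2 = 9.31416 + 1.201216 = 10.515376
denominator = 16 + 17 - 2 = 31
s_p^2 = 10.515376 / 31 = 0.33920568
s_p = sqrt(0.33920568) = 0.5824

0.5824


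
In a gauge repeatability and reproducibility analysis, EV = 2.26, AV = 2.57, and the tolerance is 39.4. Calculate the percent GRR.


GRR = sqrt(EV^2 + AV^2) = sqrt(2.26^2 + 2.57^2) = 3.422353
%GRR = GRR / tol * 100 = 3.422353 / 39.4 * 100
%GRR = 8.6862

8.6862


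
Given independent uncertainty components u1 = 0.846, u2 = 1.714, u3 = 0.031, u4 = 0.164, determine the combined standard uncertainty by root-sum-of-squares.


uc = sqrt(0.846^2 + 1.714^2 + 0.031^2 + 0.164^2)
uc = sqrt(3.681369)
uc = 1.9187

1.9187


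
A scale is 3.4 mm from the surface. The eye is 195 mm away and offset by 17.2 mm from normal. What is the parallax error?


error = h * offset / d
= 3.4 * 17.2 / 195
= 0.2999

0.2999


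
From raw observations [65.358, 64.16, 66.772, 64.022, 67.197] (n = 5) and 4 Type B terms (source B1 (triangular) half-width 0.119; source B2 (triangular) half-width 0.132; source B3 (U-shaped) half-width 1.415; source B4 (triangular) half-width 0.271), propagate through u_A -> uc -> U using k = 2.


mean = (65.358 + 64.16 + 66.772 + 64.022 + 67.197) / 5 = 65.5018
s = sqrt(sum((x - mean)^2)/(n-1)) = 1.4575686
u_A = s / sqrt(n) = 1.4575686 / sqrt(5) = 0.65184449
u_B1 = 0.119 / sqrt(6) = 0.048581547
u_B2 = 0.132 / sqrt(6) = 0.053888774
u_B3 = 1.415 / sqrt(2) = 1.0005561
u_B4 = 0.271 / sqrt(6) = 0.11063529
uc = sqrt(0.65184449^2 + 0.048581547^2 + 0.053888774^2 + 1.0005561^2 + 0.11063529^2) = 1.201465
U = k * uc = 2 * 1.201465
U = 2.4029

2.4029


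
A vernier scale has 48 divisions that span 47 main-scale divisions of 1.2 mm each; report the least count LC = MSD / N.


LC = MSD / n_div
= 1.2 / 48
= 0.0250

0.0250


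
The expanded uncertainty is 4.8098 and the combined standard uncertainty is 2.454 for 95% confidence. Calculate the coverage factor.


k = U / uc
k = 4.8098 / 2.454
k = 1.96

1.96


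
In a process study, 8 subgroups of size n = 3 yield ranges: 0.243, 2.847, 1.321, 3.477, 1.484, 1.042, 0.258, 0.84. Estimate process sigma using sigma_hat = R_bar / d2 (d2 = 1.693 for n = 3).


R_bar = (0.243 + 2.847 + 1.321 + 3.477 + 1.484 + 1.042 + 0.258 + 0.84) / 8
R_bar = 11.512 / 8 = 1.439
sigma_hat = R_bar / d2 = 1.439 / 1.693 = 0.8500

0.8500


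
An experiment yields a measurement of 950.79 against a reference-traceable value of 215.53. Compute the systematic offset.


Systematic error = measured - true
= 950.79 - 215.53
= 735.2600

735.2600


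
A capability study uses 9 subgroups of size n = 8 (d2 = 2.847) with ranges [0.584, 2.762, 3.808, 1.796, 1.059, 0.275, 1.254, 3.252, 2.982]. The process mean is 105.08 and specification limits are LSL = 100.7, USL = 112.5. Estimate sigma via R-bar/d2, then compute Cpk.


R_bar = (0.584 + 2.762 + 3.808 + 1.796 + 1.059 + 0.275 + 1.254 + 3.252 + 2.982) / 9 = 1.9746667
sigma = R_bar / d2 = 1.9746667 / 2.847 = 0.69359561
Cp = (USL - LSL)/(6*sigma) = (112.5 - 100.7)/(6*0.69359561) = 2.8355
Cpu = (112.5 - 105.08)/(3*0.69359561) = 3.5660
Cpl = (105.08 - 100.7)/(3*0.69359561) = 2.1050
Cpk = min(Cpu, Cpl) = 2.1050

2.1050


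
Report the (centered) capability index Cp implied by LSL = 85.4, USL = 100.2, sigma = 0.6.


Cp = (USL - LSL) / (6 * sigma)
= (100.2 - 85.4) / (6 * 0.6)
= 14.8000 / 3.6000
= 4.1111

4.1111


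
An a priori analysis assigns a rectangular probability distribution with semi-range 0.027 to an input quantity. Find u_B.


u_B = half_width / sqrt(3)
u_B = 0.027 / 1.7320508
u_B = 0.0156

0.0156


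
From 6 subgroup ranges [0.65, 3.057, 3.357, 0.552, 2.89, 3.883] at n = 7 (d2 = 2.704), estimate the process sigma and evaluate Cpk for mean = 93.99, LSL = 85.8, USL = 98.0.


R_bar = (0.65 + 3.057 + 3.357 + 0.552 + 2.89 + 3.883) / 6 = 2.3981667
sigma = R_bar / d2 = 2.3981667 / 2.704 = 0.88689597
Cp = (USL - LSL)/(6*sigma) = (98.0 - 85.8)/(6*0.88689597) = 2.2926
Cpu = (98.0 - 93.99)/(3*0.88689597) = 1.5071
Cpl = (93.99 - 85.8)/(3*0.88689597) = 3.0782
Cpk = min(Cpu, Cpl) = 1.5071

1.5071


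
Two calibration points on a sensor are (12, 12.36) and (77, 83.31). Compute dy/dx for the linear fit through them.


slope = (y2 - y1) / (x2 - x1)
= (83.31 - 12.36) / (77 - 12)
= 70.9500 / 65
= 1.0915

1.0915


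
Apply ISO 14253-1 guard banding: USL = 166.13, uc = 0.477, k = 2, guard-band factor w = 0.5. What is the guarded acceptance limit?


U = k * uc = 2 * 0.477 = 0.954
guard band g = w * U = 0.5 * 0.954 = 0.477
AL = USL - g = 166.13 - 0.477
AL = 165.6530

165.6530


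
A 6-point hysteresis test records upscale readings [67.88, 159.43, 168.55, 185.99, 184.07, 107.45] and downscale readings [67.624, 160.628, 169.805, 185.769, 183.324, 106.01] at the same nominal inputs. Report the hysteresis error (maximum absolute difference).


|67.88 - 67.624| = 0.2560
|159.43 - 160.628| = 1.1980
|168.55 - 169.805| = 1.2550
|185.99 - 185.769| = 0.2210
|184.07 - 183.324| = 0.7460
|107.45 - 106.01| = 1.4400
hysteresis = max(diffs) = 1.4400

1.4400


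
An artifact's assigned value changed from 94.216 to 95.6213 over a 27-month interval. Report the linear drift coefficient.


rate = (v2 - v1) / months
= (95.6213 - 94.216) / 27
= 1.4053 / 27
= 0.0520

0.0520


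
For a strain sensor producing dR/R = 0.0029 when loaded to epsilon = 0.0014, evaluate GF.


GF = (dR/R) / epsilon
= 0.0029 / 0.0014
= 2.0714

2.0714


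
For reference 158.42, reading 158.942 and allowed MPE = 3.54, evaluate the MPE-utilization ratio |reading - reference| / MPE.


e = indication - reference = 158.942 - 158.42 = 0.5220
|e| = 0.5220
ratio = |e| / MPE = 0.5220 / 3.54
ratio = 0.1475

0.1475


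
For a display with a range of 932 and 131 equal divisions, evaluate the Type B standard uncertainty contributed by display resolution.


resolution = range / divisions
resolution = 932 / 131 = 7.1145038
u_res = resolution / (2*sqrt(3))
u_res = 7.1145038 / 3.4641016
u_res = 2.0538

2.0538


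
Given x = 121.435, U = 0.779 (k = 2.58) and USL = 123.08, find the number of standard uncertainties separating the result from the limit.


u = U / k = 0.779 / 2.58 = 0.30193798
margin = |USL - x| = |123.08 - 121.435| = 1.645
z = margin / u = 1.645 / 0.30193798
z = 5.4481

5.4481


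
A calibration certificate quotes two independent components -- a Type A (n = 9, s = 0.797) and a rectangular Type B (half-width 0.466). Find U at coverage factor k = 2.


u_A = s / sqrt(n) = 0.797 / sqrt(9) = 0.26566667
u_B = half_width / sqrt(3) = 0.466 / sqrt(3) = 0.26904523
uc = sqrt(u_A^2 + u_B^2) = sqrt(0.26566667^2 + 0.26904523^2) = 0.37810596
U = k * uc = 2 * 0.37810596
U = 0.7562

0.7562


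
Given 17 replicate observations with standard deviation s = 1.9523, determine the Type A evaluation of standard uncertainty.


u_A = s / sqrt(n)
u_A = 1.9523 / sqrt(17)
u_A = 1.9523 / 4.1231056
u_A = 0.4735

0.4735


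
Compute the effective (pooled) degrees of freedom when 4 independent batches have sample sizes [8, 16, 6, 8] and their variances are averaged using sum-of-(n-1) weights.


nu = sum_i (n_i - 1)
nu = ((8 - 1) + (16 - 1) + (6 - 1) + (8 - 1))
nu = 7 + 15 + 5 + 7
nu = 34

34


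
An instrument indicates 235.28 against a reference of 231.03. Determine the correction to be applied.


Correction = standard - reading
= 231.03 - 235.28
= -4.2500

-4.2500


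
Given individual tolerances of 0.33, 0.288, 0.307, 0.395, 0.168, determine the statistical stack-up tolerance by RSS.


RSS = sqrt(0.33^2 + 0.288^2 + 0.307^2 + 0.395^2 + 0.168^2)
= sqrt(0.470342)
= 0.6858

0.6858


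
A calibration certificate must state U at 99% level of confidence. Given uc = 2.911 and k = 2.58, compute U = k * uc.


U = k * uc
U = 2.58 * 2.911
U = 7.5104

7.5104


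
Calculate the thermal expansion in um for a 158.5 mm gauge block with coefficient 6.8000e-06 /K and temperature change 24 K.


dL = L * alpha * dT
= 158.5 * 6.8000e-06 * 24
= 0.0258672 mm
dL_um = 0.0258672 * 1000 = 25.8672 um

25.8672


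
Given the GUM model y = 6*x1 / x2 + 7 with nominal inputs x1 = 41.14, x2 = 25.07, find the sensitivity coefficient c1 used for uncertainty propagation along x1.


y = 6*x1 / x2 + 7
dy/dx1 = 6/x2
Evaluate at x2 = 25.07: c1 = 6 / 25.07
c1 = 0.2393

0.2393


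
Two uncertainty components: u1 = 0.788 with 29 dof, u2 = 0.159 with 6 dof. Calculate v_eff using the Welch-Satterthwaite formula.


uc = sqrt(u1^2 + u2^2) = sqrt(0.788^2 + 0.159^2) = 0.80388121
v_eff = uc^4 / (u1^4/v1 + u2^4/v2)
= 0.80388121^4 / (0.788^4/29 + 0.159^4/6)
= 0.41760675 / 0.013402089
v_eff = 31.1598

31.1598


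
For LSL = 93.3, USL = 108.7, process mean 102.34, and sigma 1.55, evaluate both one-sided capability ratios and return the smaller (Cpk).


Cpu = (USL - mean) / (3*sigma) = (108.7 - 102.34) / (3*1.55) = 1.3677
Cpl = (mean - LSL) / (3*sigma) = (102.34 - 93.3) / (3*1.55) = 1.9441
Cpk = min(Cpu, Cpl) = 1.3677

1.3677


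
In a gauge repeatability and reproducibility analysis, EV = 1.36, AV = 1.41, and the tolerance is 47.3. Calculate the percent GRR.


GRR = sqrt(EV^2 + AV^2) = sqrt(1.36^2 + 1.41^2) = 1.9590048
%GRR = GRR / tol * 100 = 1.9590048 / 47.3 * 100
%GRR = 4.1417

4.1417


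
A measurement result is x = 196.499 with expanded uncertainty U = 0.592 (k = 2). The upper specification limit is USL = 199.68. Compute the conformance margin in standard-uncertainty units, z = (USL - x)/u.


u = U / k = 0.592 / 2 = 0.296
margin = |USL - x| = |199.68 - 196.499| = 3.181
z = margin / u = 3.181 / 0.296
z = 10.7466

10.7466


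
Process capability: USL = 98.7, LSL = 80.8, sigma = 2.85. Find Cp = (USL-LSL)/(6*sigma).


Cp = (USL - LSL) / (6 * sigma)
= (98.7 - 80.8) / (6 * 2.85)
= 17.9000 / 17.1000
= 1.0468

1.0468


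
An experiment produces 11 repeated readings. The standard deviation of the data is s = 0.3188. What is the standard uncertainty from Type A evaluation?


u_A = s / sqrt(n)
u_A = 0.3188 / sqrt(11)
u_A = 0.3188 / 3.3166248
u_A = 0.0961

0.0961


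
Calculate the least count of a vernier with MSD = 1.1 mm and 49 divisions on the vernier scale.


LC = MSD / n_div
= 1.1 / 49
= 0.0224

0.0224


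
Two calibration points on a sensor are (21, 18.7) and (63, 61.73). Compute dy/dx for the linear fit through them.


slope = (y2 - y1) / (x2 - x1)
= (61.73 - 18.7) / (63 - 21)
= 43.0300 / 42
= 1.0245

1.0245


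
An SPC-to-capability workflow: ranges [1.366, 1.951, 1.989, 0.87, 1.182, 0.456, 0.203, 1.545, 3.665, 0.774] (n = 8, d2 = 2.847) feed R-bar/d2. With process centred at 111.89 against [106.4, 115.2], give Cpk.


R_bar = (1.366 + 1.951 + 1.989 + 0.87 + 1.182 + 0.456 + 0.203 + 1.545 + 3.665 + 0.774) / 10 = 1.4001
sigma = R_bar / d2 = 1.4001 / 2.847 = 0.49178082
Cp = (USL - LSL)/(6*sigma) = (115.2 - 106.4)/(6*0.49178082) = 2.9824
Cpu = (115.2 - 111.89)/(3*0.49178082) = 2.2435
Cpl = (111.89 - 106.4)/(3*0.49178082) = 3.7212
Cpk = min(Cpu, Cpl) = 2.2435

2.2435


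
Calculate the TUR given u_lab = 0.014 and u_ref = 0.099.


TUR = u_lab / u_ref
= 0.014 / 0.099
= 0.1414

0.1414


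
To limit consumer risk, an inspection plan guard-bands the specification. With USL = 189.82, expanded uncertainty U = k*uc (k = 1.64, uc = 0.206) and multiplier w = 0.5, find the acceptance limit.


U = k * uc = 1.64 * 0.206 = 0.33784
guard band g = w * U = 0.5 * 0.33784 = 0.16892
AL = USL - g = 189.82 - 0.16892
AL = 189.6511

189.6511


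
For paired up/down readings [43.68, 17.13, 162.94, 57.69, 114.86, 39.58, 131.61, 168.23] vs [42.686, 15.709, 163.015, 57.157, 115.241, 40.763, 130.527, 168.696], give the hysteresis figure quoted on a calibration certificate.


|43.68 - 42.686| = 0.9940
|17.13 - 15.709| = 1.4210
|162.94 - 163.015| = 0.0750
|57.69 - 57.157| = 0.5330
|114.86 - 115.241| = 0.3810
|39.58 - 40.763| = 1.1830
|131.61 - 130.527| = 1.0830
|168.23 - 168.696| = 0.4660
hysteresis = max(diffs) = 1.4210

1.4210


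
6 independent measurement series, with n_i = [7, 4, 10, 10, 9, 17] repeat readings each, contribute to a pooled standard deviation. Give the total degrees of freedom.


nu = sum_i (n_i - 1)
nu = ((7 - 1) + (4 - 1) + (10 - 1) + (10 - 1) + (9 - 1) + (17 - 1))
nu = 6 + 3 + 9 + 9 + 8 + 16
nu = 51

51


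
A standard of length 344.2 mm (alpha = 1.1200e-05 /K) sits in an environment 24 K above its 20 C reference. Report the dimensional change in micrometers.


dL = L * alpha * dT
= 344.2 * 1.1200e-05 * 24
= 0.0925210 mm
dL_um = 0.0925210 * 1000 = 92.5210 um

92.5210


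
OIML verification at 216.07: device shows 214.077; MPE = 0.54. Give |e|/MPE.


e = indication - reference = 214.077 - 216.07 = -1.9930
|e| = 1.9930
ratio = |e| / MPE = 1.9930 / 0.54
ratio = 3.6907

3.6907


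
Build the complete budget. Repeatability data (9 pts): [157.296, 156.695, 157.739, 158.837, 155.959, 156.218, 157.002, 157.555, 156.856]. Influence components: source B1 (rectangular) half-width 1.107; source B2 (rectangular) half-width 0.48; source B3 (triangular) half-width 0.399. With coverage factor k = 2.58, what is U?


mean = (157.296 + 156.695 + 157.739 + 158.837 + 155.959 + 156.218 + 157.002 + 157.555 + 156.856) / 9 = 157.1285556
s = sqrt(sum((x - mean)^2)/(n-1)) = 0.86433227
u_A = s / sqrt(n) = 0.86433227 / sqrt(9) = 0.28811076
u_B1 = 1.107 / sqrt(3) = 0.63912675
u_B2 = 0.48 / sqrt(3) = 0.27712813
u_B3 = 0.399 / sqrt(6) = 0.16289107
uc = sqrt(0.28811076^2 + 0.63912675^2 + 0.27712813^2 + 0.16289107^2) = 0.77124854
U = k * uc = 2.58 * 0.77124854
U = 1.9898

1.9898


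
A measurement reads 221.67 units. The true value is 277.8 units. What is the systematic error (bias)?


Systematic error = measured - true
= 221.67 - 277.8
= -56.1300

-56.1300


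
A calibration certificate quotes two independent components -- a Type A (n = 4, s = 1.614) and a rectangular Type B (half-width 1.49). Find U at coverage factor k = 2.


u_A = s / sqrt(n) = 1.614 / sqrt(4) = 0.807
u_B = half_width / sqrt(3) = 1.49 / sqrt(3) = 0.8602519
uc = sqrt(u_A^2 + u_B^2) = sqrt(0.807^2 + 0.8602519^2) = 1.1795263
U = k * uc = 2 * 1.1795263
U = 2.3591

2.3591


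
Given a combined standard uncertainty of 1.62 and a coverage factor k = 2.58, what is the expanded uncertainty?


U = k * uc
U = 2.58 * 1.62
U = 4.1796

4.1796


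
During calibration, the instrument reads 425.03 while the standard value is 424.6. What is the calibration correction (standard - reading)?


Correction = standard - reading
= 424.6 - 425.03
= -0.4300

-0.4300


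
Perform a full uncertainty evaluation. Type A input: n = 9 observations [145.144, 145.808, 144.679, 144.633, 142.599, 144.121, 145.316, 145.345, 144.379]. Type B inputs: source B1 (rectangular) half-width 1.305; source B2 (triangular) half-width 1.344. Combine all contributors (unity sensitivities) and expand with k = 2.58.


mean = (145.144 + 145.808 + 144.679 + 144.633 + 142.599 + 144.121 + 145.316 + 145.345 + 144.379) / 9 = 144.6693333
s = sqrt(sum((x - mean)^2)/(n-1)) = 0.94002859
u_A = s / sqrt(n) = 0.94002859 / sqrt(9) = 0.31334286
u_B1 = 1.305 / sqrt(3) = 0.7534421
u_B2 = 1.344 / sqrt(6) = 0.5486857
uc = sqrt(0.31334286^2 + 0.7534421^2 + 0.5486857^2) = 0.98331823
U = k * uc = 2.58 * 0.98331823
U = 2.5370

2.5370


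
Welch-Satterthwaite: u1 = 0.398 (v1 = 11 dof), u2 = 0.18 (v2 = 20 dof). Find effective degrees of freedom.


uc = sqrt(u1^2 + u2^2) = sqrt(0.398^2 + 0.18^2) = 0.43681117
v_eff = uc^4 / (u1^4/v1 + u2^4/v2)
= 0.43681117^4 / (0.398^4/11 + 0.18^4/20)
= 0.036406166 / 0.0023335632
v_eff = 15.6011

15.6011


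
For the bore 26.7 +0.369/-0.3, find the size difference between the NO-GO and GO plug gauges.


GO = nominal - lower_tol (smallest hole = maximum material condition)
GO = 26.7 - 0.3 = 26.4
NO-GO = nominal + upper_tol (largest hole = least material condition)
NO-GO = 26.7 + 0.369 = 27.069
spread = NO-GO - GO = 27.069 - 26.4 = 0.6690

0.6690


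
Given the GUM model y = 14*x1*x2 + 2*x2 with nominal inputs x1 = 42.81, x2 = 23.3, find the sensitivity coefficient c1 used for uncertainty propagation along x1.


y = 14*x1*x2 + 2*x2
dy/dx1 = 14*x2
Evaluate at x2 = 23.3: c1 = 14 * 23.3
c1 = 326.2000

326.2000


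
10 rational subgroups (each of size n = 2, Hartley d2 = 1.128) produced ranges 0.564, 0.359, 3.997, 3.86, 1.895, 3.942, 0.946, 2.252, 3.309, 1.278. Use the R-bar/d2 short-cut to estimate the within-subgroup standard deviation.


R_bar = (0.564 + 0.359 + 3.997 + 3.86 + 1.895 + 3.942 + 0.946 + 2.252 + 3.309 + 1.278) / 10
R_bar = 22.402 / 10 = 2.2402
sigma_hat = R_bar / d2 = 2.2402 / 1.128 = 1.9860

1.9860


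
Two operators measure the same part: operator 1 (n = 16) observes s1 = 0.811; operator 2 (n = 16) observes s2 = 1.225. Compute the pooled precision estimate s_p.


s_p = sqrt(((n1-1)*s1^2 + (n2-1)*s2^2) / (n1+n2-2))
numerator = (16-1)*0.811^2 + (16-1)*1.225^2 = 9.865815 + 22.509375 = 32.37519
denominator = 16 + 16 - 2 = 30
s_p^2 = 32.37519 / 30 = 1.079173
s_p = sqrt(1.079173) = 1.0388

1.0388


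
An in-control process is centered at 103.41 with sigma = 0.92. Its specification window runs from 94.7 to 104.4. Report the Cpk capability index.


Cpu = (USL - mean) / (3*sigma) = (104.4 - 103.41) / (3*0.92) = 0.3587
Cpl = (mean - LSL) / (3*sigma) = (103.41 - 94.7) / (3*0.92) = 3.1558
Cpk = min(Cpu, Cpl) = 0.3587

0.3587


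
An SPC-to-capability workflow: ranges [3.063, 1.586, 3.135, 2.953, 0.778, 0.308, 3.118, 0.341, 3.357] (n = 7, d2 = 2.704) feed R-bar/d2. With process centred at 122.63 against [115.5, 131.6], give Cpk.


R_bar = (3.063 + 1.586 + 3.135 + 2.953 + 0.778 + 0.308 + 3.118 + 0.341 + 3.357) / 9 = 2.071
sigma = R_bar / d2 = 2.071 / 2.704 = 0.76590237
Cp = (USL - LSL)/(6*sigma) = (131.6 - 115.5)/(6*0.76590237) = 3.5035
Cpu = (131.6 - 122.63)/(3*0.76590237) = 3.9039
Cpl = (122.63 - 115.5)/(3*0.76590237) = 3.1031
Cpk = min(Cpu, Cpl) = 3.1031

3.1031


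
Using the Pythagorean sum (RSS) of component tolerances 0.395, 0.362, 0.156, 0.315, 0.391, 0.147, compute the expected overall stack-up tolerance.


RSS = sqrt(0.395^2 + 0.362^2 + 0.156^2 + 0.315^2 + 0.391^2 + 0.147^2)
= sqrt(0.58512)
= 0.7649

0.7649


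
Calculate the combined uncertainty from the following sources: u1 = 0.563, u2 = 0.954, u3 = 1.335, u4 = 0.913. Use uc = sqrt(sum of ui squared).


uc = sqrt(0.563^2 + 0.954^2 + 1.335^2 + 0.913^2)
uc = sqrt(3.842879)
uc = 1.9603

1.9603


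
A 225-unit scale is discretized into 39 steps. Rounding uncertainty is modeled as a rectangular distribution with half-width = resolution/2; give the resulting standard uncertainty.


resolution = range / divisions
resolution = 225 / 39 = 5.7692308
u_res = resolution / (2*sqrt(3))
u_res = 5.7692308 / 3.4641016
u_res = 1.6654

1.6654


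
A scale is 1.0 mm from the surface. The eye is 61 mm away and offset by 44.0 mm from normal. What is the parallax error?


error = h * offset / d
= 1.0 * 44.0 / 61
= 0.7213

0.7213


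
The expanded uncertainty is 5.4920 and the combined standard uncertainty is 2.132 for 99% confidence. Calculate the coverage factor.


k = U / uc
k = 5.4920 / 2.132
k = 2.576

2.576


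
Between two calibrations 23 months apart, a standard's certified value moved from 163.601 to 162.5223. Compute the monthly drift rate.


rate = (v2 - v1) / months
= (162.5223 - 163.601) / 23
= -1.0787 / 23
= -0.0469

-0.0469


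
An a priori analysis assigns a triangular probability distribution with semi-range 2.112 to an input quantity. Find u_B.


u_B = half_width / sqrt(6)
u_B = 2.112 / 2.4494897
u_B = 0.8622

0.8622


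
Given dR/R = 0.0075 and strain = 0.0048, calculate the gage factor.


GF = (dR/R) / epsilon
= 0.0075 / 0.0048
= 1.5625

1.5625


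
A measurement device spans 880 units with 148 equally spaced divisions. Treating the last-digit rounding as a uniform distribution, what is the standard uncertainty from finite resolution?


resolution = range / divisions
resolution = 880 / 148 = 5.9459459
u_res = resolution / (2*sqrt(3))
u_res = 5.9459459 / 3.4641016
u_res = 1.7164

1.7164


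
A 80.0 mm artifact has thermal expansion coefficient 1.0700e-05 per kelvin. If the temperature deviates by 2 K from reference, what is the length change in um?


dL = L * alpha * dT
= 80.0 * 1.0700e-05 * 2
= 0.0017120 mm
dL_um = 0.0017120 * 1000 = 1.7120 um

1.7120


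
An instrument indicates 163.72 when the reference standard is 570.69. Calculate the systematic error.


Systematic error = measured - true
= 163.72 - 570.69
= -406.9700

-406.9700


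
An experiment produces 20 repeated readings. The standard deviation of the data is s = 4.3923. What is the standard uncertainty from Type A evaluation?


u_A = s / sqrt(n)
u_A = 4.3923 / sqrt(20)
u_A = 4.3923 / 4.472136
u_A = 0.9821

0.9821


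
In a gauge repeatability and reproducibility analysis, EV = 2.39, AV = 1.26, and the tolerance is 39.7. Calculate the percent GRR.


GRR = sqrt(EV^2 + AV^2) = sqrt(2.39^2 + 1.26^2) = 2.7017957
%GRR = GRR / tol * 100 = 2.7017957 / 39.7 * 100
%GRR = 6.8055

6.8055


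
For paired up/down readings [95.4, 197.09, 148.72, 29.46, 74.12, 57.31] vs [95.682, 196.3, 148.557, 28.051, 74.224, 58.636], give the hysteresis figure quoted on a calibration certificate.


|95.4 - 95.682| = 0.2820
|197.09 - 196.3| = 0.7900
|148.72 - 148.557| = 0.1630
|29.46 - 28.051| = 1.4090
|74.12 - 74.224| = 0.1040
|57.31 - 58.636| = 1.3260
hysteresis = max(diffs) = 1.4090

1.4090


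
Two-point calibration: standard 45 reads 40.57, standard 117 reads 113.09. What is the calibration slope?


slope = (y2 - y1) / (x2 - x1)
= (113.09 - 40.57) / (117 - 45)
= 72.5200 / 72
= 1.0072

1.0072


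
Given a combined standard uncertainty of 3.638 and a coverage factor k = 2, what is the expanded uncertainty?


U = k * uc
U = 2 * 3.638
U = 7.2760

7.2760


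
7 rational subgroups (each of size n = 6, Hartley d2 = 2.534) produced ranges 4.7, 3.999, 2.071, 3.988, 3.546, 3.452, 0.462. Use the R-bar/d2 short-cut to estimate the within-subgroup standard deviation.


R_bar = (4.7 + 3.999 + 2.071 + 3.988 + 3.546 + 3.452 + 0.462) / 7
R_bar = 22.218 / 7 = 3.174
sigma_hat = R_bar / d2 = 3.174 / 2.534 = 1.2526

1.2526


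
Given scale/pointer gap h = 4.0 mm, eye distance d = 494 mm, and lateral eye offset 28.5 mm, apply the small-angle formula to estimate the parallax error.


error = h * offset / d
= 4.0 * 28.5 / 494
= 0.2308

0.2308


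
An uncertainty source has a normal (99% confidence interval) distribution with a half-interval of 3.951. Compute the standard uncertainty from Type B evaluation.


u_B = half_width / 2.576
u_B = 3.951 / 2.576
u_B = 1.5338

1.5338


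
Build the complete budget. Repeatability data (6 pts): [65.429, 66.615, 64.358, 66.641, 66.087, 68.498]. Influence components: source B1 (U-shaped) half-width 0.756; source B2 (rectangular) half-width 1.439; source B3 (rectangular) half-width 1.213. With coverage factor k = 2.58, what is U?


mean = (65.429 + 66.615 + 64.358 + 66.641 + 66.087 + 68.498) / 6 = 66.27133333
s = sqrt(sum((x - mean)^2)/(n-1)) = 1.386878
u_A = s / sqrt(n) = 1.386878 / sqrt(6) = 0.56619057
u_B1 = 0.756 / sqrt(2) = 0.53457273
u_B2 = 1.439 / sqrt(3) = 0.83080704
u_B3 = 1.213 / sqrt(3) = 0.70032588
uc = sqrt(0.56619057^2 + 0.53457273^2 + 0.83080704^2 + 0.70032588^2) = 1.3368008
U = k * uc = 2.58 * 1.3368008
U = 3.4489

3.4489


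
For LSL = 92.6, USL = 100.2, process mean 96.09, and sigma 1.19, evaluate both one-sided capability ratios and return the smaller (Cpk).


Cpu = (USL - mean) / (3*sigma) = (100.2 - 96.09) / (3*1.19) = 1.1513
Cpl = (mean - LSL) / (3*sigma) = (96.09 - 92.6) / (3*1.19) = 0.9776
Cpk = min(Cpu, Cpl) = 0.9776

0.9776


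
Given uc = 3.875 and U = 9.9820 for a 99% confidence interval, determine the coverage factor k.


k = U / uc
k = 9.9820 / 3.875
k = 2.576

2.576


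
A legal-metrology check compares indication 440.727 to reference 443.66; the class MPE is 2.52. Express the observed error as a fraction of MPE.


e = indication - reference = 440.727 - 443.66 = -2.9330
|e| = 2.9330
ratio = |e| / MPE = 2.9330 / 2.52
ratio = 1.1639

1.1639


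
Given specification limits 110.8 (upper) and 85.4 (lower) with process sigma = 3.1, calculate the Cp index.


Cp = (USL - LSL) / (6 * sigma)
= (110.8 - 85.4) / (6 * 3.1)
= 25.4000 / 18.6000
= 1.3656

1.3656


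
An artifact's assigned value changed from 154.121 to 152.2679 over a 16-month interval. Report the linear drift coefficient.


rate = (v2 - v1) / months
= (152.2679 - 154.121) / 16
= -1.8531 / 16
= -0.1158

-0.1158


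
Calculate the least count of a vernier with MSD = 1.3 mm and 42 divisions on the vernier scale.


LC = MSD / n_div
= 1.3 / 42
= 0.0310

0.0310


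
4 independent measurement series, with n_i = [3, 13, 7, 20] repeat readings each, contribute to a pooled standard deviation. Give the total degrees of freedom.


nu = sum_i (n_i - 1)
nu = ((3 - 1) + (13 - 1) + (7 - 1) + (20 - 1))
nu = 2 + 12 + 6 + 19
nu = 39

39


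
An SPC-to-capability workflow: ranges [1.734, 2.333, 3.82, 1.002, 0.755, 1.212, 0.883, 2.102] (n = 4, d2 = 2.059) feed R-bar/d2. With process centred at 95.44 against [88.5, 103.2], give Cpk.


R_bar = (1.734 + 2.333 + 3.82 + 1.002 + 0.755 + 1.212 + 0.883 + 2.102) / 8 = 1.730125
sigma = R_bar / d2 = 1.730125 / 2.059 = 0.84027441
Cp = (USL - LSL)/(6*sigma) = (103.2 - 88.5)/(6*0.84027441) = 2.9157
Cpu = (103.2 - 95.44)/(3*0.84027441) = 3.0784
Cpl = (95.44 - 88.5)/(3*0.84027441) = 2.7531
Cpk = min(Cpu, Cpl) = 2.7531

2.7531


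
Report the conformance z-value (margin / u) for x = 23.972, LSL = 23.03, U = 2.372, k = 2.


u = U / k = 2.372 / 2 = 1.186
margin = |LSL - x| = |23.03 - 23.972| = 0.942
z = margin / u = 0.942 / 1.186
z = 0.7943

0.7943


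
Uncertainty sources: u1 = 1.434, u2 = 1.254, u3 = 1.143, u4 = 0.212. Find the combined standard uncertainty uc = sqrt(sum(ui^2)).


uc = sqrt(1.434^2 + 1.254^2 + 1.143^2 + 0.212^2)
uc = sqrt(4.980265)
uc = 2.2317

2.2317


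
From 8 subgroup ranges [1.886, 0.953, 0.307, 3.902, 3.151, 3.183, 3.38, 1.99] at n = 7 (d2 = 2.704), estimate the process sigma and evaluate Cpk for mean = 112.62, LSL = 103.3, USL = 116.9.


R_bar = (1.886 + 0.953 + 0.307 + 3.902 + 3.151 + 3.183 + 3.38 + 1.99) / 8 = 2.344
sigma = R_bar / d2 = 2.344 / 2.704 = 0.86686391
Cp = (USL - LSL)/(6*sigma) = (116.9 - 103.3)/(6*0.86686391) = 2.6148
Cpu = (116.9 - 112.62)/(3*0.86686391) = 1.6458
Cpl = (112.62 - 103.3)/(3*0.86686391) = 3.5838
Cpk = min(Cpu, Cpl) = 1.6458

1.6458


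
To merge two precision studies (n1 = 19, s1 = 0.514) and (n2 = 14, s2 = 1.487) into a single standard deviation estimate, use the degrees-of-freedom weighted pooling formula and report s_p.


s_p = sqrt(((n1-1)*s1^2 + (n2-1)*s2^2) / (n1+n2-2))
numerator = (19-1)*0.514^2 + (14-1)*1.487^2 = 4.755528 + 28.745197 = 33.500725
denominator = 19 + 14 - 2 = 31
s_p^2 = 33.500725 / 31 = 1.0806685
s_p = sqrt(1.0806685) = 1.0396

1.0396


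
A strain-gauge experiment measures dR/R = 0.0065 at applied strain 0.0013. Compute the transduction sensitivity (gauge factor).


GF = (dR/R) / epsilon
= 0.0065 / 0.0013
= 5.0000

5.0000


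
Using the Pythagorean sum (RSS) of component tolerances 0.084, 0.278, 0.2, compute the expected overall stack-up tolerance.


RSS = sqrt(0.084^2 + 0.278^2 + 0.2^2)
= sqrt(0.12434)
= 0.3526

0.3526


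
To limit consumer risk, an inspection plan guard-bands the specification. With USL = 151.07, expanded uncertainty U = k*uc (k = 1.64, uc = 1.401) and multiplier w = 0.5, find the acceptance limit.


U = k * uc = 1.64 * 1.401 = 2.29764
guard band g = w * U = 0.5 * 2.29764 = 1.14882
AL = USL - g = 151.07 - 1.14882
AL = 149.9212

149.9212


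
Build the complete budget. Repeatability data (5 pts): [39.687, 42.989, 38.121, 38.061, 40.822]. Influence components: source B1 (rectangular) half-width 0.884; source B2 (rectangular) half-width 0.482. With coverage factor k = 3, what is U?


mean = (39.687 + 42.989 + 38.121 + 38.061 + 40.822) / 5 = 39.936
s = sqrt(sum((x - mean)^2)/(n-1)) = 2.0601976
u_A = s / sqrt(n) = 2.0601976 / sqrt(5) = 0.92134838
u_B1 = 0.884 / sqrt(3) = 0.51037764
u_B2 = 0.482 / sqrt(3) = 0.27828283
uc = sqrt(0.92134838^2 + 0.51037764^2 + 0.27828283^2) = 1.0894079
U = k * uc = 3 * 1.0894079
U = 3.2682

3.2682


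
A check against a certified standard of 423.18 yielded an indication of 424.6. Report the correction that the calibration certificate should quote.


Correction = standard - reading
= 423.18 - 424.6
= -1.4200

-1.4200


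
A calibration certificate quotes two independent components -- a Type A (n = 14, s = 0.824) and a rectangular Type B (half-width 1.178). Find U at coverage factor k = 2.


u_A = s / sqrt(n) = 0.824 / sqrt(14) = 0.22022326
u_B = half_width / sqrt(3) = 1.178 / sqrt(3) = 0.68011862
uc = sqrt(u_A^2 + u_B^2) = sqrt(0.22022326^2 + 0.68011862^2) = 0.71488434
U = k * uc = 2 * 0.71488434
U = 1.4298

1.4298


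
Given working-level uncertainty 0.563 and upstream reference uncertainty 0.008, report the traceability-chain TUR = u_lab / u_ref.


TUR = u_lab / u_ref
= 0.563 / 0.008
= 70.3750

70.3750


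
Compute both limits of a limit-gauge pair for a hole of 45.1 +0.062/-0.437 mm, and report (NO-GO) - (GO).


GO = nominal - lower_tol (smallest hole = maximum material condition)
GO = 45.1 - 0.437 = 44.663
NO-GO = nominal + upper_tol (largest hole = least material condition)
NO-GO = 45.1 + 0.062 = 45.162
spread = NO-GO - GO = 45.162 - 44.663 = 0.4990

0.4990


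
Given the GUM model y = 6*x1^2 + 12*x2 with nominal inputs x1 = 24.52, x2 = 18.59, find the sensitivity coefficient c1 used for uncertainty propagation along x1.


y = 6*x1^2 + 12*x2
dy/dx1 = 2*6*x1
Evaluate at x1 = 24.52: c1 = 12 * 24.52
c1 = 294.2400

294.2400


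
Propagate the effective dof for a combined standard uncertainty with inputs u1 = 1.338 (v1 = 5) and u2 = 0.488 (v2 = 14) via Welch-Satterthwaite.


uc = sqrt(u1^2 + u2^2) = sqrt(1.338^2 + 0.488^2) = 1.4242149
v_eff = uc^4 / (u1^4/v1 + u2^4/v2)
= 1.4242149^4 / (1.338^4/5 + 0.488^4/14)
= 4.1143582 / 0.64504561
v_eff = 6.3784

6.3784


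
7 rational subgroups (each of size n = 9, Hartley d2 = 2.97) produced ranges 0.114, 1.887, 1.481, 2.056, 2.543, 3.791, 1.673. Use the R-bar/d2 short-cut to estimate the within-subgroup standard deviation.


R_bar = (0.114 + 1.887 + 1.481 + 2.056 + 2.543 + 3.791 + 1.673) / 7
R_bar = 13.545 / 7 = 1.935
sigma_hat = R_bar / d2 = 1.935 / 2.97 = 0.6515

0.6515


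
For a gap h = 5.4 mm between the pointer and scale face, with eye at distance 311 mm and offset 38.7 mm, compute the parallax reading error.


error = h * offset / d
= 5.4 * 38.7 / 311
= 0.6720

0.6720


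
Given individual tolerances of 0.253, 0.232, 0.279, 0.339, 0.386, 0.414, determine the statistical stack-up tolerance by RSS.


RSS = sqrt(0.253^2 + 0.232^2 + 0.279^2 + 0.339^2 + 0.386^2 + 0.414^2)
= sqrt(0.630987)
= 0.7943

0.7943


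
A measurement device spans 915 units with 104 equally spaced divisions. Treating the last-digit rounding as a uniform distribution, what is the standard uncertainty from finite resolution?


resolution = range / divisions
resolution = 915 / 104 = 8.7980769
u_res = resolution / (2*sqrt(3))
u_res = 8.7980769 / 3.4641016
u_res = 2.5398

2.5398


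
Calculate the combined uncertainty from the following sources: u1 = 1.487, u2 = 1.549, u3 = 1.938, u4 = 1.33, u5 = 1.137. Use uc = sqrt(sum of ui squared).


uc = sqrt(1.487^2 + 1.549^2 + 1.938^2 + 1.33^2 + 1.137^2)
uc = sqrt(11.428083)
uc = 3.3805

3.3805


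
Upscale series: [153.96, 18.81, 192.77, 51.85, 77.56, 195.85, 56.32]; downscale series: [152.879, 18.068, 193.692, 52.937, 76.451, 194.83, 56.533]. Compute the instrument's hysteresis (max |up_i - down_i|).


|153.96 - 152.879| = 1.0810
|18.81 - 18.068| = 0.7420
|192.77 - 193.692| = 0.9220
|51.85 - 52.937| = 1.0870
|77.56 - 76.451| = 1.1090
|195.85 - 194.83| = 1.0200
|56.32 - 56.533| = 0.2130
hysteresis = max(diffs) = 1.1090

1.1090


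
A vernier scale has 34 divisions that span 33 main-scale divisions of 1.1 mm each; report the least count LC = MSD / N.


LC = MSD / n_div
= 1.1 / 34
= 0.0324

0.0324


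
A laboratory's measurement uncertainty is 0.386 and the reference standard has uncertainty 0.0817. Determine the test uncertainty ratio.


TUR = u_lab / u_ref
= 0.386 / 0.0817
= 4.7246

4.7246


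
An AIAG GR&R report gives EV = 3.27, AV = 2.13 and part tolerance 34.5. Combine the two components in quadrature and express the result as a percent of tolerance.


GRR = sqrt(EV^2 + AV^2) = sqrt(3.27^2 + 2.13^2) = 3.9025376
%GRR = GRR / tol * 100 = 3.9025376 / 34.5 * 100
%GRR = 11.3117

11.3117


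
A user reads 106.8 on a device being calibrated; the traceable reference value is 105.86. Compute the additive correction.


Correction = standard - reading
= 105.86 - 106.8
= -0.9400

-0.9400


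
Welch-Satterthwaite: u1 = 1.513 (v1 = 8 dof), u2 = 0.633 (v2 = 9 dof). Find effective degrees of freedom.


uc = sqrt(u1^2 + u2^2) = sqrt(1.513^2 + 0.633^2) = 1.6400787
v_eff = uc^4 / (u1^4/v1 + u2^4/v2)
= 1.6400787^4 / (1.513^4/8 + 0.633^4/9)
= 7.2353368 / 0.67287591
v_eff = 10.7529

10.7529


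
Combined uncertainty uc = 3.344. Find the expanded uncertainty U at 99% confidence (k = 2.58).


U = k * uc
U = 2.58 * 3.344
U = 8.6275

8.6275


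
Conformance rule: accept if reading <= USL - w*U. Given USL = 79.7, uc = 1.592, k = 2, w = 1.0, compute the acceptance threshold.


U = k * uc = 2 * 1.592 = 3.184
guard band g = w * U = 1.0 * 3.184 = 3.184
AL = USL - g = 79.7 - 3.184
AL = 76.5160

76.5160


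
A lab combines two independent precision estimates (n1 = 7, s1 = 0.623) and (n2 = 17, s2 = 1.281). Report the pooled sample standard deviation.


s_p = sqrt(((n1-1)*s1^2 + (n2-1)*s2^2) / (n1+n2-2))
numerator = (7-1)*0.623^2 + (17-1)*1.281^2 = 2.328774 + 26.255376 = 28.58415
denominator = 7 + 17 - 2 = 22
s_p^2 = 28.58415 / 22 = 1.2992795
s_p = sqrt(1.2992795) = 1.1399

1.1399


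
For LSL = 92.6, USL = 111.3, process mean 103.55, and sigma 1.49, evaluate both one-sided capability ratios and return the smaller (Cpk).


Cpu = (USL - mean) / (3*sigma) = (111.3 - 103.55) / (3*1.49) = 1.7338
Cpl = (mean - LSL) / (3*sigma) = (103.55 - 92.6) / (3*1.49) = 2.4497
Cpk = min(Cpu, Cpl) = 1.7338

1.7338


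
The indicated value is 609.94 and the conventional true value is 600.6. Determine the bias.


Systematic error = measured - true
= 609.94 - 600.6
= 9.3400

9.3400


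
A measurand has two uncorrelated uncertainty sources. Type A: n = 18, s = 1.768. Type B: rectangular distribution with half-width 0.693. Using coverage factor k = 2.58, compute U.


u_A = s / sqrt(n) = 1.768 / sqrt(18) = 0.4167216
u_B = half_width / sqrt(3) = 0.693 / sqrt(3) = 0.40010374
uc = sqrt(u_A^2 + u_B^2) = sqrt(0.4167216^2 + 0.40010374^2) = 0.57770225
U = k * uc = 2.58 * 0.57770225
U = 1.4905

1.4905


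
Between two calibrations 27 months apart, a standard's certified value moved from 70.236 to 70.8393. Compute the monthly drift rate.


rate = (v2 - v1) / months
= (70.8393 - 70.236) / 27
= 0.6033 / 27
= 0.0223

0.0223


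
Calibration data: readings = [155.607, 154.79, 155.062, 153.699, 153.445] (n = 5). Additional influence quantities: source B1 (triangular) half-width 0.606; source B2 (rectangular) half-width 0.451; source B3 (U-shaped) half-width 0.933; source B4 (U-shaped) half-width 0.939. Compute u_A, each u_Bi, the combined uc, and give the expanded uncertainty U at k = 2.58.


mean = (155.607 + 154.79 + 155.062 + 153.699 + 153.445) / 5 = 154.5206
s = sqrt(sum((x - mean)^2)/(n-1)) = 0.91895283
u_A = s / sqrt(n) = 0.91895283 / sqrt(5) = 0.4109682
u_B1 = 0.606 / sqrt(6) = 0.24739846
u_B2 = 0.451 / sqrt(3) = 0.26038497
u_B3 = 0.933 / sqrt(2) = 0.65973063
u_B4 = 0.939 / sqrt(2) = 0.66397327
uc = sqrt(0.4109682^2 + 0.24739846^2 + 0.26038497^2 + 0.65973063^2 + 0.66397327^2) = 1.0835157
U = k * uc = 2.58 * 1.0835157
U = 2.7955

2.7955


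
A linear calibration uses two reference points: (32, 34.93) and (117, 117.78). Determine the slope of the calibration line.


slope = (y2 - y1) / (x2 - x1)
= (117.78 - 34.93) / (117 - 32)
= 82.8500 / 85
= 0.9747

0.9747


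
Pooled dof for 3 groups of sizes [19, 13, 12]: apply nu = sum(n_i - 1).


nu = sum_i (n_i - 1)
nu = ((19 - 1) + (13 - 1) + (12 - 1))
nu = 18 + 12 + 11
nu = 41

41


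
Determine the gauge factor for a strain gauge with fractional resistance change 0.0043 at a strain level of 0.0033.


GF = (dR/R) / epsilon
= 0.0043 / 0.0033
= 1.3030

1.3030


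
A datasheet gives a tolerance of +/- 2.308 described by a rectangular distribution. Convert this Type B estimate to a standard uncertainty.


u_B = half_width / sqrt(3)
u_B = 2.308 / 1.7320508
u_B = 1.3325

1.3325


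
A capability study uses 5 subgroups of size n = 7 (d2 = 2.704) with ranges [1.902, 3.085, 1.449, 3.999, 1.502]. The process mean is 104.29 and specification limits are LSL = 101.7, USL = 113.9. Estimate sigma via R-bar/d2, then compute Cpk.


R_bar = (1.902 + 3.085 + 1.449 + 3.999 + 1.502) / 5 = 2.3874
sigma = R_bar / d2 = 2.3874 / 2.704 = 0.8829142
Cp = (USL - LSL)/(6*sigma) = (113.9 - 101.7)/(6*0.8829142) = 2.3030
Cpu = (113.9 - 104.29)/(3*0.8829142) = 3.6281
Cpl = (104.29 - 101.7)/(3*0.8829142) = 0.9778
Cpk = min(Cpu, Cpl) = 0.9778

0.9778


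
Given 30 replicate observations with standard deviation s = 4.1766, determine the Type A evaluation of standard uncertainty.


u_A = s / sqrt(n)
u_A = 4.1766 / sqrt(30)
u_A = 4.1766 / 5.4772256
u_A = 0.7625

0.7625


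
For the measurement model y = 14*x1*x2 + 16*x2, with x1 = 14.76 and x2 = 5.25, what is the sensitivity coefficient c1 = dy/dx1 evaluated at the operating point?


y = 14*x1*x2 + 16*x2
dy/dx1 = 14*x2
Evaluate at x2 = 5.25: c1 = 14 * 5.25
c1 = 73.5000

73.5000


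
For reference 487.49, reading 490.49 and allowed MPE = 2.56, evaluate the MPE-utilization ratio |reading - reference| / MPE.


e = indication - reference = 490.49 - 487.49 = 3.0000
|e| = 3.0000
ratio = |e| / MPE = 3.0000 / 2.56
ratio = 1.1719

1.1719


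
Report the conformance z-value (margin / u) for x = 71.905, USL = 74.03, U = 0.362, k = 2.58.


u = U / k = 0.362 / 2.58 = 0.14031008
margin = |USL - x| = |74.03 - 71.905| = 2.125
z = margin / u = 2.125 / 0.14031008
z = 15.1450

15.1450


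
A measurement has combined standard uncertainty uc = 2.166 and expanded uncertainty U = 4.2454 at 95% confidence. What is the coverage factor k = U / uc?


k = U / uc
k = 4.2454 / 2.166
k = 1.96

1.96


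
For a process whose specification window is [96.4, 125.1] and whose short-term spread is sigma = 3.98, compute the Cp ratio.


Cp = (USL - LSL) / (6 * sigma)
= (125.1 - 96.4) / (6 * 3.98)
= 28.7000 / 23.8800
= 1.2018

1.2018


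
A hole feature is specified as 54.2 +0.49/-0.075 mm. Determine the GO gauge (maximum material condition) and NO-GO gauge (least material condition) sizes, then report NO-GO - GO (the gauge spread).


GO = nominal - lower_tol (smallest hole = maximum material condition)
GO = 54.2 - 0.075 = 54.125
NO-GO = nominal + upper_tol (largest hole = least material condition)
NO-GO = 54.2 + 0.49 = 54.69
spread = NO-GO - GO = 54.69 - 54.125 = 0.5650

0.5650
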